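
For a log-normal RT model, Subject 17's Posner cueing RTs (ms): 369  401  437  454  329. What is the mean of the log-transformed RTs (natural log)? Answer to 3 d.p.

ln(RT): 5.9108, 5.9940, 6.0799, 6.1181, 5.7961
Σ ln(RT) = 29.8988
Mean = 29.8988/5 = 5.97977

5.980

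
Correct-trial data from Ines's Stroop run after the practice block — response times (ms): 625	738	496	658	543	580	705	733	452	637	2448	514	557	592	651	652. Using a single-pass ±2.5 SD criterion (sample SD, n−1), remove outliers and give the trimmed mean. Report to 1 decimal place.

n = 16, ΣRT = 11581, M = 723.812
Σ(x−M)² = 3273930.44; s = √(3273930.44/15) = 467.185
Cutoffs: 723.812 ± 2.5·467.185 → [-444.2, 1891.8]
Outside: 2448 → excluded.
Retained (n=15): Σ = 9133, mean = 9133/15 = 608.867

608.9 ms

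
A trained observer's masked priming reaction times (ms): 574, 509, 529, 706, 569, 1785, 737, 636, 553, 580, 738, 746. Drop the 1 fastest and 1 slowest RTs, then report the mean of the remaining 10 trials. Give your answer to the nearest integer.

637 ms

Sorted: 509, 529, 553, 569, 574, 580, 636, 706, 737, 738, 746, 1785
Drop lowest 1 (509) and highest 1 (1785)
Remaining (n=10): Σ = 6368, mean = 6368/10 = 636.800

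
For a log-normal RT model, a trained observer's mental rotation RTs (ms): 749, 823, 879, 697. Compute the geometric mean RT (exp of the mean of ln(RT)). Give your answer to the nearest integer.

784 ms

ln(RT): 6.6187, 6.7130, 6.7788, 6.5468
Mean ln(RT) = 26.6573/4 = 6.66432
Geometric mean = exp(6.66432) = 783.93 ms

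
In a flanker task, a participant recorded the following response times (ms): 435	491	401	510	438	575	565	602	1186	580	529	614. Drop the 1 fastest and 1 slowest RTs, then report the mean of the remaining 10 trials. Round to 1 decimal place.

Sorted: 401, 435, 438, 491, 510, 529, 565, 575, 580, 602, 614, 1186
Drop lowest 1 (401) and highest 1 (1186)
Remaining (n=10): Σ = 5339, mean = 5339/10 = 533.900

533.9 ms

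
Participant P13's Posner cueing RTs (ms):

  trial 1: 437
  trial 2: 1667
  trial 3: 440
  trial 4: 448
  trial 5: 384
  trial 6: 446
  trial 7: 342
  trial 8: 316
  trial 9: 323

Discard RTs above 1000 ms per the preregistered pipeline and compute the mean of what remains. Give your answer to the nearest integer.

392 ms

Excluded: 1667
Retained (n=8): Σ = 3136
Mean = 3136/8 = 392.0000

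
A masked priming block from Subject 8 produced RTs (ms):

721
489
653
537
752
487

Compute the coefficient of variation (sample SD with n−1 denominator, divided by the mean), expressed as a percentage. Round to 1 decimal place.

n = 6, Σ = 3639, M = 606.5000
Σ(x−M)² = 69359.500; s = √(69359.500/5) = 117.7790
CV = 117.7790 / 606.5000 = 0.19419 = 19.419%

19.4%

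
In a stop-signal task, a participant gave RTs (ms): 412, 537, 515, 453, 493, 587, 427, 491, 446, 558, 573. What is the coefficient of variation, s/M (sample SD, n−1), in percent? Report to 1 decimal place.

n = 11, Σ = 5492, M = 499.2727
Σ(x−M)² = 36178.182; s = √(36178.182/10) = 60.1483
CV = 60.1483 / 499.2727 = 0.12047 = 12.047%

12.0%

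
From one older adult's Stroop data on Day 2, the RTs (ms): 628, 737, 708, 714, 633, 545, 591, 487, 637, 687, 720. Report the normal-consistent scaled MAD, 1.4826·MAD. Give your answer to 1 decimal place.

Sorted: 487, 545, 591, 628, 633, 637, 687, 708, 714, 720, 737 → median = 637
|x − 637| sorted: 0, 4, 9, 46, 50, 71, 77, 83, 92, 100, 150 → MAD = 71
Robust SD ≈ 1.4826 × 71 = 105.265

105.3 ms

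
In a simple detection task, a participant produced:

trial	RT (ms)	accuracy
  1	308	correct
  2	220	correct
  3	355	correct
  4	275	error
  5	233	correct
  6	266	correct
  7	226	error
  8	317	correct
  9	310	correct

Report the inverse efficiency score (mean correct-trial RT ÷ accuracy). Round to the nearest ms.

369 ms

Correct trials (n=7): 308, 220, 355, 233, 266, 317, 310
Mean correct RT = 2009/7 = 287.0000 ms
Proportion correct = 7/9
IES = 287.0000 / (7/9) = 369.000 ms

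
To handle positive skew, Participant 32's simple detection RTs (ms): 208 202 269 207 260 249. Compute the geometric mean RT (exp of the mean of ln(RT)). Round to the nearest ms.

ln(RT): 5.3375, 5.3083, 5.5947, 5.3327, 5.5607, 5.5175
Mean ln(RT) = 32.6514/6 = 5.44190
Geometric mean = exp(5.44190) = 230.88 ms

231 ms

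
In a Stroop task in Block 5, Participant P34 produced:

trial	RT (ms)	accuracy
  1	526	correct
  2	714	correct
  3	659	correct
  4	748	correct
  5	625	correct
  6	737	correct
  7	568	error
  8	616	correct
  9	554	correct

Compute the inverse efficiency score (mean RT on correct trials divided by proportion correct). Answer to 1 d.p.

Correct trials (n=8): 526, 714, 659, 748, 625, 737, 616, 554
Mean correct RT = 5179/8 = 647.3750 ms
Proportion correct = 8/9
IES = 647.3750 / (8/9) = 728.297 ms

728.3 ms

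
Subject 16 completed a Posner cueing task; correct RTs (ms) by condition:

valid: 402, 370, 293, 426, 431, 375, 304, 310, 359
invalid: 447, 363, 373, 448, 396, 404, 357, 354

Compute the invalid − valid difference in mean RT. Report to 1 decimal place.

M(valid) = 3270/9 = 363.333
M(invalid) = 3142/8 = 392.750
Difference = 392.750 − 363.333 = 29.417 ms

29.4 ms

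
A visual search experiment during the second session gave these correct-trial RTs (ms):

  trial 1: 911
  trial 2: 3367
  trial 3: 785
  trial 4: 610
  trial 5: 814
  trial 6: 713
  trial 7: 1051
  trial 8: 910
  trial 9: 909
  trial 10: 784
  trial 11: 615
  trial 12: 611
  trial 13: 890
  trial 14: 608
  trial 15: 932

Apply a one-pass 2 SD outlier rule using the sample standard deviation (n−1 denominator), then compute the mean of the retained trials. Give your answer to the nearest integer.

796 ms

n = 15, ΣRT = 14510, M = 967.333
Σ(x−M)² = 6445465.33; s = √(6445465.33/14) = 678.521
Cutoffs: 967.333 ± 2·678.521 → [-389.7, 2324.4]
Outside: 3367 → excluded.
Retained (n=14): Σ = 11143, mean = 11143/14 = 795.929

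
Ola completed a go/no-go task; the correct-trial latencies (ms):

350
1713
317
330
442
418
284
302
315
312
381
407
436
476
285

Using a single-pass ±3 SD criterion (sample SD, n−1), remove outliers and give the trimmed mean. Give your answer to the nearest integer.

361 ms

n = 15, ΣRT = 6768, M = 451.200
Σ(x−M)² = 1759760.40; s = √(1759760.40/14) = 354.538
Cutoffs: 451.200 ± 3·354.538 → [-612.4, 1514.8]
Outside: 1713 → excluded.
Retained (n=14): Σ = 5055, mean = 5055/14 = 361.071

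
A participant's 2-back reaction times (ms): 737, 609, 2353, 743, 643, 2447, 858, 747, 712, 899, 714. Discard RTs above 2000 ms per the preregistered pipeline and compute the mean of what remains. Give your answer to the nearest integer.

740 ms

Excluded: 2353, 2447
Retained (n=9): Σ = 6662
Mean = 6662/9 = 740.2222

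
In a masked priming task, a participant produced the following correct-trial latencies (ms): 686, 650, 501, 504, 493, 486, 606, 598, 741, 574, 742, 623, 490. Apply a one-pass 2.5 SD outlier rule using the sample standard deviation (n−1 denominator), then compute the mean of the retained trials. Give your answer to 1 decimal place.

591.8 ms

n = 13, ΣRT = 7694, M = 591.846
Σ(x−M)² = 105883.69; s = √(105883.69/12) = 93.934
Cutoffs: 591.846 ± 2.5·93.934 → [357.0, 826.7]
No RTs fall outside the cutoffs; all 13 retained. Mean = 7694/13 = 591.846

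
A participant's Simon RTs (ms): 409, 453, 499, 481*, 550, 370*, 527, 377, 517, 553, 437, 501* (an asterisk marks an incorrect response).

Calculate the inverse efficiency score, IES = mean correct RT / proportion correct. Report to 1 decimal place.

640.3 ms

Correct trials (n=9): 409, 453, 499, 550, 527, 377, 517, 553, 437
Mean correct RT = 4322/9 = 480.2222 ms
Proportion correct = 9/12
IES = 480.2222 / (9/12) = 640.296 ms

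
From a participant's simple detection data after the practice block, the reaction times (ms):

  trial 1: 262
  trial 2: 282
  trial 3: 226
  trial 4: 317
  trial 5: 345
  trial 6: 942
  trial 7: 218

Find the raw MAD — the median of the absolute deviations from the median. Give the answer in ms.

56 ms

Sorted: 218, 226, 262, 282, 317, 345, 942 → median = 282
|x − 282|: 20, 0, 56, 35, 63, 660, 64
Sorted deviations: 0, 20, 35, 56, 63, 64, 660 → MAD = 56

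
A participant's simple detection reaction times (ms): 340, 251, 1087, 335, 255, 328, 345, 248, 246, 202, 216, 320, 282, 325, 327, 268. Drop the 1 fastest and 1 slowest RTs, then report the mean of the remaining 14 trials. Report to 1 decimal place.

291.9 ms

Sorted: 202, 216, 246, 248, 251, 255, 268, 282, 320, 325, 327, 328, 335, 340, 345, 1087
Drop lowest 1 (202) and highest 1 (1087)
Remaining (n=14): Σ = 4086, mean = 4086/14 = 291.857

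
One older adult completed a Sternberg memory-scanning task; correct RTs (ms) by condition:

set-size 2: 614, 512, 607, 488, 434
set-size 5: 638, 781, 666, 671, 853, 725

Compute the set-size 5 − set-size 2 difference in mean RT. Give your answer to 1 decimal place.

M(set-size 2) = 2655/5 = 531.000
M(set-size 5) = 4334/6 = 722.333
Difference = 722.333 − 531.000 = 191.333 ms

191.3 ms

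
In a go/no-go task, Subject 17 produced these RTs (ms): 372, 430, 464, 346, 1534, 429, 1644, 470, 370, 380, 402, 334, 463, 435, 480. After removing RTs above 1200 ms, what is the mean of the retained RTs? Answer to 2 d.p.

Excluded: 1534, 1644
Retained (n=13): Σ = 5375
Mean = 5375/13 = 413.4615

413.46 ms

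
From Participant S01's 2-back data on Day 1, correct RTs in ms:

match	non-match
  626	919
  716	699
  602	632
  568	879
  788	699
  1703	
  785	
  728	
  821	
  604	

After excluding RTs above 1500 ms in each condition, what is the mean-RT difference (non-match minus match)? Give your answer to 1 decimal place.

72.5 ms

match: exclude 1703
M(match) = 6238/9 = 693.111
M(non-match) = 3828/5 = 765.600
Difference = 765.600 − 693.111 = 72.489 ms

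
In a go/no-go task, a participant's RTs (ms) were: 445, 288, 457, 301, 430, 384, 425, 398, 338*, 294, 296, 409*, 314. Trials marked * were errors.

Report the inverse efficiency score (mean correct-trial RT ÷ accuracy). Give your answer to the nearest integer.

Correct trials (n=11): 445, 288, 457, 301, 430, 384, 425, 398, 294, 296, 314
Mean correct RT = 4032/11 = 366.5455 ms
Proportion correct = 11/13
IES = 366.5455 / (11/13) = 433.190 ms

433 ms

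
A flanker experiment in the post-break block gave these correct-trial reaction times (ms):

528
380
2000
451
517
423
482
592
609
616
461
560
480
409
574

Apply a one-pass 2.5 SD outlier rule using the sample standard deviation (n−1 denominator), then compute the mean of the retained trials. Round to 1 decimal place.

n = 15, ΣRT = 9082, M = 605.467
Σ(x−M)² = 2160357.73; s = √(2160357.73/14) = 392.825
Cutoffs: 605.467 ± 2.5·392.825 → [-376.6, 1587.5]
Outside: 2000 → excluded.
Retained (n=14): Σ = 7082, mean = 7082/14 = 505.857

505.9 ms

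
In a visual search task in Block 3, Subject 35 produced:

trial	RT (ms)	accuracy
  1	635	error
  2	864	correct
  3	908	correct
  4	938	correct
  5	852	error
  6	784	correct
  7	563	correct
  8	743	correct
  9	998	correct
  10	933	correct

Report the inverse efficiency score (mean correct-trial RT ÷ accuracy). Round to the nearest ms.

Correct trials (n=8): 864, 908, 938, 784, 563, 743, 998, 933
Mean correct RT = 6731/8 = 841.3750 ms
Proportion correct = 8/10
IES = 841.3750 / (8/10) = 1051.719 ms

1052 ms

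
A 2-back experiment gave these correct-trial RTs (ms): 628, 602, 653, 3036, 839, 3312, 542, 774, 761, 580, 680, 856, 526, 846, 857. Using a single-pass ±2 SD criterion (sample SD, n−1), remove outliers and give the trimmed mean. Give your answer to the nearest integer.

n = 15, ΣRT = 15492, M = 1032.800
Σ(x−M)² = 10803958.40; s = √(10803958.40/14) = 878.471
Cutoffs: 1032.800 ± 2·878.471 → [-724.1, 2789.7]
Outside: 3036, 3312 → excluded.
Retained (n=13): Σ = 9144, mean = 9144/13 = 703.385

703 ms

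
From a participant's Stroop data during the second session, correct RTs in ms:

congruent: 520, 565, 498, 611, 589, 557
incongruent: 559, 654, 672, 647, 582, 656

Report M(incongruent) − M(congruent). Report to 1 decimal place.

M(congruent) = 3340/6 = 556.667
M(incongruent) = 3770/6 = 628.333
Difference = 628.333 − 556.667 = 71.667 ms

71.7 ms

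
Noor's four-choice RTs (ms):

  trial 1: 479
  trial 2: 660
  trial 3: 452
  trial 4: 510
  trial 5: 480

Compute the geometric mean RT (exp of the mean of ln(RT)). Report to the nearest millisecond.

ln(RT): 6.1717, 6.4922, 6.1137, 6.2344, 6.1738
Mean ln(RT) = 31.1858/5 = 6.23716
Geometric mean = exp(6.23716) = 511.41 ms

511 ms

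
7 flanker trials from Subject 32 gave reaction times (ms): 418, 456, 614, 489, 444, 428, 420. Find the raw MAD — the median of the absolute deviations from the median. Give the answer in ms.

Sorted: 418, 420, 428, 444, 456, 489, 614 → median = 444
|x − 444|: 26, 12, 170, 45, 0, 16, 24
Sorted deviations: 0, 12, 16, 24, 26, 45, 170 → MAD = 24

24 ms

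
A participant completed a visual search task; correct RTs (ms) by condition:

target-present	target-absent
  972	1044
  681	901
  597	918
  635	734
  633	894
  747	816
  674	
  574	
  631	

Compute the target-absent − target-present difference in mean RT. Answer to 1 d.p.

M(target-present) = 6144/9 = 682.667
M(target-absent) = 5307/6 = 884.500
Difference = 884.500 − 682.667 = 201.833 ms

201.8 ms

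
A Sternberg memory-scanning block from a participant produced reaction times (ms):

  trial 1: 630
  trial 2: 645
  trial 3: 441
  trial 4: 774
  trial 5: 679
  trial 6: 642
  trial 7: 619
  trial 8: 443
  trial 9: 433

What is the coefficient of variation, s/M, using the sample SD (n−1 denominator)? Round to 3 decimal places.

n = 9, Σ = 5306, M = 589.5556
Σ(x−M)² = 118404.222; s = √(118404.222/8) = 121.6574
CV = 121.6574 / 589.5556 = 0.20635

0.206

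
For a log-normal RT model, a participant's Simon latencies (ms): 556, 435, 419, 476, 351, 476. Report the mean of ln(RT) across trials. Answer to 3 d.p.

6.104

ln(RT): 6.3208, 6.0753, 6.0379, 6.1654, 5.8608, 6.1654
Σ ln(RT) = 36.6256
Mean = 36.6256/6 = 6.10427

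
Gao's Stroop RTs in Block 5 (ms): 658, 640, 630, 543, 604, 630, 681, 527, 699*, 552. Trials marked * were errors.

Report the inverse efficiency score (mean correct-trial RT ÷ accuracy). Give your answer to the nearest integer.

675 ms

Correct trials (n=9): 658, 640, 630, 543, 604, 630, 681, 527, 552
Mean correct RT = 5465/9 = 607.2222 ms
Proportion correct = 9/10
IES = 607.2222 / (9/10) = 674.691 ms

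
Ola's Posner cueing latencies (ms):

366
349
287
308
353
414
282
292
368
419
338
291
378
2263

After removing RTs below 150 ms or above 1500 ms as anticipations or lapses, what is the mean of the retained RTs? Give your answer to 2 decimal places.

341.92 ms

Excluded: 2263
Retained (n=13): Σ = 4445
Mean = 4445/13 = 341.9231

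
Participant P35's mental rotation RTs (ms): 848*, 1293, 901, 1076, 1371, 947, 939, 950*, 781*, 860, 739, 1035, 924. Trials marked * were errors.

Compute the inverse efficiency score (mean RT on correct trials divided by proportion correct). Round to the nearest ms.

Correct trials (n=10): 1293, 901, 1076, 1371, 947, 939, 860, 739, 1035, 924
Mean correct RT = 10085/10 = 1008.5000 ms
Proportion correct = 10/13
IES = 1008.5000 / (10/13) = 1311.050 ms

1311 ms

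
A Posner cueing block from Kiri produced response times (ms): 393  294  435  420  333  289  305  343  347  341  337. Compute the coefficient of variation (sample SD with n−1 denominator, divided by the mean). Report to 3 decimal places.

n = 11, Σ = 3837, M = 348.8182
Σ(x−M)² = 23437.636; s = √(23437.636/10) = 48.4124
CV = 48.4124 / 348.8182 = 0.13879

0.139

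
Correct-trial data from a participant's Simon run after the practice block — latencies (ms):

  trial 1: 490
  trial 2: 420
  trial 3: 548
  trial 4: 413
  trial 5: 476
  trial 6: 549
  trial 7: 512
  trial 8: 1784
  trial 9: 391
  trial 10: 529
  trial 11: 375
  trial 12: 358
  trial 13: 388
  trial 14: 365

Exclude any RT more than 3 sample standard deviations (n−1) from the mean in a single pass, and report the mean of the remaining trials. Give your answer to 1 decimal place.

n = 14, ΣRT = 7598, M = 542.714
Σ(x−M)² = 1721886.86; s = √(1721886.86/13) = 363.941
Cutoffs: 542.714 ± 3·363.941 → [-549.1, 1634.5]
Outside: 1784 → excluded.
Retained (n=13): Σ = 5814, mean = 5814/13 = 447.231

447.2 ms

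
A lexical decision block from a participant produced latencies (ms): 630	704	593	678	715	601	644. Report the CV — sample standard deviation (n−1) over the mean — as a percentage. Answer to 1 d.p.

n = 7, Σ = 4565, M = 652.1429
Σ(x−M)² = 13978.857; s = √(13978.857/6) = 48.2681
CV = 48.2681 / 652.1429 = 0.07401 = 7.401%

7.4%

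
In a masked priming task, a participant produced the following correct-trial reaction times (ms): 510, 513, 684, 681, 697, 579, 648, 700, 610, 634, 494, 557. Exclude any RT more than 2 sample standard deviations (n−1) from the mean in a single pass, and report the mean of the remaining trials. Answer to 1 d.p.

n = 12, ΣRT = 7307, M = 608.917
Σ(x−M)² = 64826.92; s = √(64826.92/11) = 76.768
Cutoffs: 608.917 ± 2·76.768 → [455.4, 762.5]
No RTs fall outside the cutoffs; all 12 retained. Mean = 7307/12 = 608.917

608.9 ms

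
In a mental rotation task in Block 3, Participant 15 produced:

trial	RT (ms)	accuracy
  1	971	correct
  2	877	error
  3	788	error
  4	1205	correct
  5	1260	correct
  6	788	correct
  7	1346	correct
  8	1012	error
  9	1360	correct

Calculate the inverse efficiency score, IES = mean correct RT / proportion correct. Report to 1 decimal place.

Correct trials (n=6): 971, 1205, 1260, 788, 1346, 1360
Mean correct RT = 6930/6 = 1155.0000 ms
Proportion correct = 6/9
IES = 1155.0000 / (6/9) = 1732.500 ms

1732.5 ms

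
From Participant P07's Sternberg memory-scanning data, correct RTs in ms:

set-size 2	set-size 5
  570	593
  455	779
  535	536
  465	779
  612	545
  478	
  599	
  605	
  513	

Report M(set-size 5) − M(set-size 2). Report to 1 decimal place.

M(set-size 2) = 4832/9 = 536.889
M(set-size 5) = 3232/5 = 646.400
Difference = 646.400 − 536.889 = 109.511 ms

109.5 ms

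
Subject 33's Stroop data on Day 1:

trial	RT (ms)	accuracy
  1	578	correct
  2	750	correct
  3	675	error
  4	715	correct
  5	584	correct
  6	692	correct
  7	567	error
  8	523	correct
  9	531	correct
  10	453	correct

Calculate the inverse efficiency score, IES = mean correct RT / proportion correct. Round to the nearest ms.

Correct trials (n=8): 578, 750, 715, 584, 692, 523, 531, 453
Mean correct RT = 4826/8 = 603.2500 ms
Proportion correct = 8/10
IES = 603.2500 / (8/10) = 754.062 ms

754 ms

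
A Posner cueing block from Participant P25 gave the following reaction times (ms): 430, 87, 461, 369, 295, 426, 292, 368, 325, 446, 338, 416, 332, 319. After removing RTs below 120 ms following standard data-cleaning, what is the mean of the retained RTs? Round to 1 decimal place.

370.5 ms

Excluded: 87
Retained (n=13): Σ = 4817
Mean = 4817/13 = 370.5385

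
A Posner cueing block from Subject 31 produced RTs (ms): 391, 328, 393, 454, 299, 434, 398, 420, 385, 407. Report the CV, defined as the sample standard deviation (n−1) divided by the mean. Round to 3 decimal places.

0.119

n = 10, Σ = 3909, M = 390.9000
Σ(x−M)² = 19436.900; s = √(19436.900/9) = 46.4721
CV = 46.4721 / 390.9000 = 0.11888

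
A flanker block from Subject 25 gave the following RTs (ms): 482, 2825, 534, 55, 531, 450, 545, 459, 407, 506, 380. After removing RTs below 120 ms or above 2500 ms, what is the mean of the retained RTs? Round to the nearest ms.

Excluded: 55, 2825
Retained (n=9): Σ = 4294
Mean = 4294/9 = 477.1111

477 ms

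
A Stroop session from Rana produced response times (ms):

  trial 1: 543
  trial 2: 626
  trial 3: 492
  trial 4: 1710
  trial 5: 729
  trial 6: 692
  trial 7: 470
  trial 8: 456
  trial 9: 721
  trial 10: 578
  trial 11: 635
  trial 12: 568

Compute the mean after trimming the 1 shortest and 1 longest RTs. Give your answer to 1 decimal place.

605.4 ms

Sorted: 456, 470, 492, 543, 568, 578, 626, 635, 692, 721, 729, 1710
Drop lowest 1 (456) and highest 1 (1710)
Remaining (n=10): Σ = 6054, mean = 6054/10 = 605.400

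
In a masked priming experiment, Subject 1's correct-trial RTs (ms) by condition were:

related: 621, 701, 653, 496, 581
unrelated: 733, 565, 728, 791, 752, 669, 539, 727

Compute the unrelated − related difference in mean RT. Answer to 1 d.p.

77.6 ms

M(related) = 3052/5 = 610.400
M(unrelated) = 5504/8 = 688.000
Difference = 688.000 − 610.400 = 77.600 ms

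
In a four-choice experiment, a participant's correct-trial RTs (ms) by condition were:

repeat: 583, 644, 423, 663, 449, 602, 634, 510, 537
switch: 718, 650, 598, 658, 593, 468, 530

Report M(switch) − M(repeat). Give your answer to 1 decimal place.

M(repeat) = 5045/9 = 560.556
M(switch) = 4215/7 = 602.143
Difference = 602.143 − 560.556 = 41.587 ms

41.6 ms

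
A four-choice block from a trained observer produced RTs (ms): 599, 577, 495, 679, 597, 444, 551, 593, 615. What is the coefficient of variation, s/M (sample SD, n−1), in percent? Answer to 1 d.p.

12.0%

n = 9, Σ = 5150, M = 572.2222
Σ(x−M)² = 37871.556; s = √(37871.556/8) = 68.8037
CV = 68.8037 / 572.2222 = 0.12024 = 12.024%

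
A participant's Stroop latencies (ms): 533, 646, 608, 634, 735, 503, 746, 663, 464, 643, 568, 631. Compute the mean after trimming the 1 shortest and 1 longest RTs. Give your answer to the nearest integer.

Sorted: 464, 503, 533, 568, 608, 631, 634, 643, 646, 663, 735, 746
Drop lowest 1 (464) and highest 1 (746)
Remaining (n=10): Σ = 6164, mean = 6164/10 = 616.400

616 ms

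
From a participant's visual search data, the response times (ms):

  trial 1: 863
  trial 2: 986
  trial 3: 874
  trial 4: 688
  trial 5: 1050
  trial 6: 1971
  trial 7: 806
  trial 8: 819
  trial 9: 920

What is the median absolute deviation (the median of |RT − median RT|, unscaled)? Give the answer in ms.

68 ms

Sorted: 688, 806, 819, 863, 874, 920, 986, 1050, 1971 → median = 874
|x − 874|: 11, 112, 0, 186, 176, 1097, 68, 55, 46
Sorted deviations: 0, 11, 46, 55, 68, 112, 176, 186, 1097 → MAD = 68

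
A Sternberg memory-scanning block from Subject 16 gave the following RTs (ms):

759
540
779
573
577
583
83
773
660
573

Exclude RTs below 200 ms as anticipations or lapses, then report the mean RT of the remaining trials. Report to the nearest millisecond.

Excluded: 83
Retained (n=9): Σ = 5817
Mean = 5817/9 = 646.3333

646 ms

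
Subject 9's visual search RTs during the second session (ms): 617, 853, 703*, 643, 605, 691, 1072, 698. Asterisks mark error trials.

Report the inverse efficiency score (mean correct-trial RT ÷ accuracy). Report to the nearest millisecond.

846 ms

Correct trials (n=7): 617, 853, 643, 605, 691, 1072, 698
Mean correct RT = 5179/7 = 739.8571 ms
Proportion correct = 7/8
IES = 739.8571 / (7/8) = 845.551 ms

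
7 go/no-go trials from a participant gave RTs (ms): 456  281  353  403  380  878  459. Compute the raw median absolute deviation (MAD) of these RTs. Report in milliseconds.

53 ms

Sorted: 281, 353, 380, 403, 456, 459, 878 → median = 403
|x − 403|: 53, 122, 50, 0, 23, 475, 56
Sorted deviations: 0, 23, 50, 53, 56, 122, 475 → MAD = 53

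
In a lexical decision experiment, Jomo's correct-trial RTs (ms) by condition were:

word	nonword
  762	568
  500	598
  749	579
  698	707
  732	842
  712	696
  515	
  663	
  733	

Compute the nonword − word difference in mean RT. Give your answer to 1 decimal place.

M(word) = 6064/9 = 673.778
M(nonword) = 3990/6 = 665.000
Difference = 665.000 − 673.778 = -8.778 ms

-8.8 ms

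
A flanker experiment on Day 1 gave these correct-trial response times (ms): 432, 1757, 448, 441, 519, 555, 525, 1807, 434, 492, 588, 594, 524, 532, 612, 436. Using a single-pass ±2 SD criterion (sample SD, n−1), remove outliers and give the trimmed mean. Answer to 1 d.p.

n = 16, ΣRT = 10696, M = 668.500
Σ(x−M)² = 2888082.00; s = √(2888082.00/15) = 438.792
Cutoffs: 668.500 ± 2·438.792 → [-209.1, 1546.1]
Outside: 1757, 1807 → excluded.
Retained (n=14): Σ = 7132, mean = 7132/14 = 509.429

509.4 ms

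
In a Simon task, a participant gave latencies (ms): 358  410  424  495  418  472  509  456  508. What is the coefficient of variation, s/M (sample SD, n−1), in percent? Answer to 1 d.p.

n = 9, Σ = 4050, M = 450.0000
Σ(x−M)² = 21154.000; s = √(21154.000/8) = 51.4223
CV = 51.4223 / 450.0000 = 0.11427 = 11.427%

11.4%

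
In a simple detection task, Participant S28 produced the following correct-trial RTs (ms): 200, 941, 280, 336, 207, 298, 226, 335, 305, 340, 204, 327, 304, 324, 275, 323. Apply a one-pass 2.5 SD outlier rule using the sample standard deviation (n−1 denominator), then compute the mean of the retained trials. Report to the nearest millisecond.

n = 16, ΣRT = 5225, M = 326.562
Σ(x−M)² = 439957.94; s = √(439957.94/15) = 171.262
Cutoffs: 326.562 ± 2.5·171.262 → [-101.6, 754.7]
Outside: 941 → excluded.
Retained (n=15): Σ = 4284, mean = 4284/15 = 285.600

286 ms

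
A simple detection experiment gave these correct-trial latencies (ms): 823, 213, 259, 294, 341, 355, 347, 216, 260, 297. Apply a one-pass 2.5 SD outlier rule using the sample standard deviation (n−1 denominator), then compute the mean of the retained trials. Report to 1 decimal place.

286.9 ms

n = 10, ΣRT = 3405, M = 340.500
Σ(x−M)² = 281992.50; s = √(281992.50/9) = 177.010
Cutoffs: 340.500 ± 2.5·177.010 → [-102.0, 783.0]
Outside: 823 → excluded.
Retained (n=9): Σ = 2582, mean = 2582/9 = 286.889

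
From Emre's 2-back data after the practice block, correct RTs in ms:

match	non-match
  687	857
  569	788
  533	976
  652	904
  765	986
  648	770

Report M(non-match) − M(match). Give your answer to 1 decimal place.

237.8 ms

M(match) = 3854/6 = 642.333
M(non-match) = 5281/6 = 880.167
Difference = 880.167 − 642.333 = 237.833 ms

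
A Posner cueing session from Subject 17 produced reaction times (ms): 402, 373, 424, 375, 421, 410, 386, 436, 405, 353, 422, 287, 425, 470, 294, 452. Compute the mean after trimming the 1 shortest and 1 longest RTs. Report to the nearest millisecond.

398 ms

Sorted: 287, 294, 353, 373, 375, 386, 402, 405, 410, 421, 422, 424, 425, 436, 452, 470
Drop lowest 1 (287) and highest 1 (470)
Remaining (n=14): Σ = 5578, mean = 5578/14 = 398.429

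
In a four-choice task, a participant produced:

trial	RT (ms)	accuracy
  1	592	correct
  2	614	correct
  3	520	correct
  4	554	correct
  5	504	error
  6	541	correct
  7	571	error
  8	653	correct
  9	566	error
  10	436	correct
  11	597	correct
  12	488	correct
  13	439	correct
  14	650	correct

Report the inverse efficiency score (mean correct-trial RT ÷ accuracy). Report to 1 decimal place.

703.9 ms

Correct trials (n=11): 592, 614, 520, 554, 541, 653, 436, 597, 488, 439, 650
Mean correct RT = 6084/11 = 553.0909 ms
Proportion correct = 11/14
IES = 553.0909 / (11/14) = 703.934 ms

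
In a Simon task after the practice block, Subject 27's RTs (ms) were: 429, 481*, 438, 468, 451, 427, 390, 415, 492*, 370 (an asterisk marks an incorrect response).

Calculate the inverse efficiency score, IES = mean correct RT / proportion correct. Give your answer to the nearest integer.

Correct trials (n=8): 429, 438, 468, 451, 427, 390, 415, 370
Mean correct RT = 3388/8 = 423.5000 ms
Proportion correct = 8/10
IES = 423.5000 / (8/10) = 529.375 ms

529 ms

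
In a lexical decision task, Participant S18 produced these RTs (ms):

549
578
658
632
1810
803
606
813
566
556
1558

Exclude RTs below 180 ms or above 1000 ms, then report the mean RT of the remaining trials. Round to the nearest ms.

Excluded: 1558, 1810
Retained (n=9): Σ = 5761
Mean = 5761/9 = 640.1111

640 ms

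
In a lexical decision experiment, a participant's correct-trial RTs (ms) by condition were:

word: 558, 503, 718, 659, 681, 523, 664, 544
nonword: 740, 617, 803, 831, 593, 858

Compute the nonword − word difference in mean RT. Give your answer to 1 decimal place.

M(word) = 4850/8 = 606.250
M(nonword) = 4442/6 = 740.333
Difference = 740.333 − 606.250 = 134.083 ms

134.1 ms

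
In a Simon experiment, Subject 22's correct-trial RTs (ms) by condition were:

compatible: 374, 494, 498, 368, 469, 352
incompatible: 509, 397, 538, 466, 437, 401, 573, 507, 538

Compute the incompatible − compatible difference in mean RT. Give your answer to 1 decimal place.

59.3 ms

M(compatible) = 2555/6 = 425.833
M(incompatible) = 4366/9 = 485.111
Difference = 485.111 − 425.833 = 59.278 ms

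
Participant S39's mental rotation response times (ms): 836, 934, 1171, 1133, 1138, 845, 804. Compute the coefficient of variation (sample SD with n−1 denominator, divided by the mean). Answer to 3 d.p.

0.165

n = 7, Σ = 6861, M = 980.1429
Σ(x−M)² = 156906.857; s = √(156906.857/6) = 161.7131
CV = 161.7131 / 980.1429 = 0.16499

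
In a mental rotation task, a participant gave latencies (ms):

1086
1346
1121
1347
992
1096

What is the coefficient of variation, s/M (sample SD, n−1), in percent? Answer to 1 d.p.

n = 6, Σ = 6988, M = 1164.6667
Σ(x−M)² = 108751.333; s = √(108751.333/5) = 147.4797
CV = 147.4797 / 1164.6667 = 0.12663 = 12.663%

12.7%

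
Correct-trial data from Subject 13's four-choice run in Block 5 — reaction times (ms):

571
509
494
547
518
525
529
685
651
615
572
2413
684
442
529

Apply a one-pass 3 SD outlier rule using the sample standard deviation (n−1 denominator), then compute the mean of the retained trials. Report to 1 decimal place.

562.2 ms

n = 15, ΣRT = 10284, M = 685.600
Σ(x−M)² = 3265511.60; s = √(3265511.60/14) = 482.960
Cutoffs: 685.600 ± 3·482.960 → [-763.3, 2134.5]
Outside: 2413 → excluded.
Retained (n=14): Σ = 7871, mean = 7871/14 = 562.214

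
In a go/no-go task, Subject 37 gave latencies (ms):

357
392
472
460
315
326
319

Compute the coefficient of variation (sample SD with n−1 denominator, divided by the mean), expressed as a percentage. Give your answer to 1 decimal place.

17.6%

n = 7, Σ = 2641, M = 377.2857
Σ(x−M)² = 26347.429; s = √(26347.429/6) = 66.2664
CV = 66.2664 / 377.2857 = 0.17564 = 17.564%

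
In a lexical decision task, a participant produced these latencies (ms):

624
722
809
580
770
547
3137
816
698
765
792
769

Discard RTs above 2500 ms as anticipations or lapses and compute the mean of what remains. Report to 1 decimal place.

717.5 ms

Excluded: 3137
Retained (n=11): Σ = 7892
Mean = 7892/11 = 717.4545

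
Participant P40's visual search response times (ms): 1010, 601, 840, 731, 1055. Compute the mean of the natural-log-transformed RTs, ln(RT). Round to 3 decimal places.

ln(RT): 6.9177, 6.3986, 6.7334, 6.5944, 6.9613
Σ ln(RT) = 33.6054
Mean = 33.6054/5 = 6.72108

6.721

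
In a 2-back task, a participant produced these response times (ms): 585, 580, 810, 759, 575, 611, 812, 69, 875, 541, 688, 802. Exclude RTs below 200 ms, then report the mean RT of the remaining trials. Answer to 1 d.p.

694.4 ms

Excluded: 69
Retained (n=11): Σ = 7638
Mean = 7638/11 = 694.3636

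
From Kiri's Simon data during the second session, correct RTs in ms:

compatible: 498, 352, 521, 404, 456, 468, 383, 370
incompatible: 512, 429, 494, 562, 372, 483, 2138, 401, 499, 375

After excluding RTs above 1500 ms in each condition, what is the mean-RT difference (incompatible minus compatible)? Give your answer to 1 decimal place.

27.1 ms

incompatible: exclude 2138
M(compatible) = 3452/8 = 431.500
M(incompatible) = 4127/9 = 458.556
Difference = 458.556 − 431.500 = 27.056 ms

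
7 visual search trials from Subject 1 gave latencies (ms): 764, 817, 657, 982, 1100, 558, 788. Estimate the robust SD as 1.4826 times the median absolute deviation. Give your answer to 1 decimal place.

Sorted: 558, 657, 764, 788, 817, 982, 1100 → median = 788
|x − 788| sorted: 0, 24, 29, 131, 194, 230, 312 → MAD = 131
Robust SD ≈ 1.4826 × 131 = 194.221

194.2 ms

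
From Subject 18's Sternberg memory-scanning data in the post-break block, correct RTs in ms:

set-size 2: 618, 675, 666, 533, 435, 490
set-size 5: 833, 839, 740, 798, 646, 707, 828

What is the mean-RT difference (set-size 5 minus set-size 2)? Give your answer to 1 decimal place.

M(set-size 2) = 3417/6 = 569.500
M(set-size 5) = 5391/7 = 770.143
Difference = 770.143 − 569.500 = 200.643 ms

200.6 ms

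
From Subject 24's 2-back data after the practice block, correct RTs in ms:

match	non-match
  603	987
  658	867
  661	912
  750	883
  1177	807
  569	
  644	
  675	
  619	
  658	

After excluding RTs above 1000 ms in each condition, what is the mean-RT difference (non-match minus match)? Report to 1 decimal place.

match: exclude 1177
M(match) = 5837/9 = 648.556
M(non-match) = 4456/5 = 891.200
Difference = 891.200 − 648.556 = 242.644 ms

242.6 ms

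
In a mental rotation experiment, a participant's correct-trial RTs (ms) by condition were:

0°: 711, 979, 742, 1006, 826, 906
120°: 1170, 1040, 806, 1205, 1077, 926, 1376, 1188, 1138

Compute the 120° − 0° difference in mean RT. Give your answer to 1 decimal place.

M(0°) = 5170/6 = 861.667
M(120°) = 9926/9 = 1102.889
Difference = 1102.889 − 861.667 = 241.222 ms

241.2 ms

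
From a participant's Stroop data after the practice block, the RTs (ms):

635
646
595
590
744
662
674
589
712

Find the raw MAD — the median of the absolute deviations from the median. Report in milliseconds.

Sorted: 589, 590, 595, 635, 646, 662, 674, 712, 744 → median = 646
|x − 646|: 11, 0, 51, 56, 98, 16, 28, 57, 66
Sorted deviations: 0, 11, 16, 28, 51, 56, 57, 66, 98 → MAD = 51

51 ms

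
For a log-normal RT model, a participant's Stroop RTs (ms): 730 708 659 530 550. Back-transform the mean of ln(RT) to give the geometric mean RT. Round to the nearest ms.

630 ms

ln(RT): 6.5930, 6.5624, 6.4907, 6.2729, 6.3099
Mean ln(RT) = 32.2290/5 = 6.44580
Geometric mean = exp(6.44580) = 630.05 ms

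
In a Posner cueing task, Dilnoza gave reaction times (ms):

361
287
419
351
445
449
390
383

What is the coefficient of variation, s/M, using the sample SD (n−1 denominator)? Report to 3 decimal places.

n = 8, Σ = 3085, M = 385.6250
Σ(x−M)² = 20213.875; s = √(20213.875/7) = 53.7373
CV = 53.7373 / 385.6250 = 0.13935

0.139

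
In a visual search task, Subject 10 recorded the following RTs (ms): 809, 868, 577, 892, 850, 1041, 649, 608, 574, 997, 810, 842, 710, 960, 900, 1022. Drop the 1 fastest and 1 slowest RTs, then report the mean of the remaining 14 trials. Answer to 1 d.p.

Sorted: 574, 577, 608, 649, 710, 809, 810, 842, 850, 868, 892, 900, 960, 997, 1022, 1041
Drop lowest 1 (574) and highest 1 (1041)
Remaining (n=14): Σ = 11494, mean = 11494/14 = 821.000

821.0 ms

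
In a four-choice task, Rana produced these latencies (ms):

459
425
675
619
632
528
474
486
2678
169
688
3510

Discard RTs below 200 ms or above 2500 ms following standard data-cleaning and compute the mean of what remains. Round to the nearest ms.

554 ms

Excluded: 169, 2678, 3510
Retained (n=9): Σ = 4986
Mean = 4986/9 = 554.0000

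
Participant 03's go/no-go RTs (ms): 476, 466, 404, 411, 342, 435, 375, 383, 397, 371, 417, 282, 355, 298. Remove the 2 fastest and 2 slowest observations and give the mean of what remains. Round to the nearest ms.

389 ms

Sorted: 282, 298, 342, 355, 371, 375, 383, 397, 404, 411, 417, 435, 466, 476
Drop lowest 2 (282, 298) and highest 2 (466, 476)
Remaining (n=10): Σ = 3890, mean = 3890/10 = 389.000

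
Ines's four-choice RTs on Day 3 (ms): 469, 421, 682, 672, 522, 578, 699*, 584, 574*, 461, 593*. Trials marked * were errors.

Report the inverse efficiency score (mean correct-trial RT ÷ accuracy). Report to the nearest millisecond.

754 ms

Correct trials (n=8): 469, 421, 682, 672, 522, 578, 584, 461
Mean correct RT = 4389/8 = 548.6250 ms
Proportion correct = 8/11
IES = 548.6250 / (8/11) = 754.359 ms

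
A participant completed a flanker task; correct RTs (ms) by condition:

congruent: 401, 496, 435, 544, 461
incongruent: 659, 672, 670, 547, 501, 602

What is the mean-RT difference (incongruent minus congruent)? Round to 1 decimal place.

M(congruent) = 2337/5 = 467.400
M(incongruent) = 3651/6 = 608.500
Difference = 608.500 − 467.400 = 141.100 ms

141.1 ms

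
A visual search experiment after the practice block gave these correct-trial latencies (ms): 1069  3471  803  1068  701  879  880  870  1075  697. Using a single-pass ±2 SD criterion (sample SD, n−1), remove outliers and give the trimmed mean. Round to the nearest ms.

894 ms

n = 10, ΣRT = 11513, M = 1151.300
Σ(x−M)² = 6157894.10; s = √(6157894.10/9) = 827.170
Cutoffs: 1151.300 ± 2·827.170 → [-503.0, 2805.6]
Outside: 3471 → excluded.
Retained (n=9): Σ = 8042, mean = 8042/9 = 893.556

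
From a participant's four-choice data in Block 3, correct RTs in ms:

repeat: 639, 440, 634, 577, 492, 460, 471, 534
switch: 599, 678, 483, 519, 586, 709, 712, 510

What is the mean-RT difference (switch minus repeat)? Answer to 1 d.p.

M(repeat) = 4247/8 = 530.875
M(switch) = 4796/8 = 599.500
Difference = 599.500 − 530.875 = 68.625 ms

68.6 ms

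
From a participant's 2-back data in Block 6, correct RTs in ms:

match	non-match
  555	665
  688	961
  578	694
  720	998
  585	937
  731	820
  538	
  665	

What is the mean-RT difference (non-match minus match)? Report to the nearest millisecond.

M(match) = 5060/8 = 632.500
M(non-match) = 5075/6 = 845.833
Difference = 845.833 − 632.500 = 213.333 ms

213 ms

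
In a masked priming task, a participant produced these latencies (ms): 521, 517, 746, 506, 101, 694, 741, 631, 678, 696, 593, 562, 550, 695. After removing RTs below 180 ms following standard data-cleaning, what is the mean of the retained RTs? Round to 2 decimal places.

Excluded: 101
Retained (n=13): Σ = 8130
Mean = 8130/13 = 625.3846

625.38 ms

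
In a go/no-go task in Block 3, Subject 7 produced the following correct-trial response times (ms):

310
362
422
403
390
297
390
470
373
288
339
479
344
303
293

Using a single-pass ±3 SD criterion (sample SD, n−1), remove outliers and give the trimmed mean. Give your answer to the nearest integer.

364 ms

n = 15, ΣRT = 5463, M = 364.200
Σ(x−M)² = 53750.40; s = √(53750.40/14) = 61.962
Cutoffs: 364.200 ± 3·61.962 → [178.3, 550.1]
No RTs fall outside the cutoffs; all 15 retained. Mean = 5463/15 = 364.200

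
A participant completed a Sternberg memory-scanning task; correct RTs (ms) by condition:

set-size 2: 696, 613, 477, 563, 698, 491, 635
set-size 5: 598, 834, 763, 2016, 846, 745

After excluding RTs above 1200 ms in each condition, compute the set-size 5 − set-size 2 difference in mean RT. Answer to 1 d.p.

161.1 ms

set-size 5: exclude 2016
M(set-size 2) = 4173/7 = 596.143
M(set-size 5) = 3786/5 = 757.200
Difference = 757.200 − 596.143 = 161.057 ms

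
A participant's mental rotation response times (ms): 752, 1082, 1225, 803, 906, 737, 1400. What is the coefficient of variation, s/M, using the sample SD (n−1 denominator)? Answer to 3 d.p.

n = 7, Σ = 6905, M = 986.4286
Σ(x−M)² = 394377.714; s = √(394377.714/6) = 256.3779
CV = 256.3779 / 986.4286 = 0.25991

0.260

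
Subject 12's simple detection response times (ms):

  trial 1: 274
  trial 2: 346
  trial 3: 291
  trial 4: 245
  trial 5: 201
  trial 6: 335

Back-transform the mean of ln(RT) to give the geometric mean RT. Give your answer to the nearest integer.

277 ms

ln(RT): 5.6131, 5.8464, 5.6733, 5.5013, 5.3033, 5.8141
Mean ln(RT) = 33.7516/6 = 5.62526
Geometric mean = exp(5.62526) = 277.35 ms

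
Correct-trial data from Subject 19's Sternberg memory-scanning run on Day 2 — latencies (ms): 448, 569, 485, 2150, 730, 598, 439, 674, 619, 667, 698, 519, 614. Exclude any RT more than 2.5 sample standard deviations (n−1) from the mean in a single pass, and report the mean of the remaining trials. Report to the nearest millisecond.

n = 13, ΣRT = 9210, M = 708.462
Σ(x−M)² = 2356371.23; s = √(2356371.23/12) = 443.130
Cutoffs: 708.462 ± 2.5·443.130 → [-399.4, 1816.3]
Outside: 2150 → excluded.
Retained (n=12): Σ = 7060, mean = 7060/12 = 588.333

588 ms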